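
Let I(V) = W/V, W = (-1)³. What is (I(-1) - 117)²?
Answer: 13456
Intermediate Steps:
W = -1
I(V) = -1/V
(I(-1) - 117)² = (-1/(-1) - 117)² = (-1*(-1) - 117)² = (1 - 117)² = (-116)² = 13456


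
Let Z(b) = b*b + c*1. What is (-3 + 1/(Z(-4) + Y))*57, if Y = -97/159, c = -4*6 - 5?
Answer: -379107/2164 ≈ -175.19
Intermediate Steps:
c = -29 (c = -24 - 5 = -29)
Y = -97/159 (Y = -97*1/159 = -97/159 ≈ -0.61006)
Z(b) = -29 + b² (Z(b) = b*b - 29*1 = b² - 29 = -29 + b²)
(-3 + 1/(Z(-4) + Y))*57 = (-3 + 1/((-29 + (-4)²) - 97/159))*57 = (-3 + 1/((-29 + 16) - 97/159))*57 = (-3 + 1/(-13 - 97/159))*57 = (-3 + 1/(-2164/159))*57 = (-3 - 159/2164)*57 = -6651/2164*57 = -379107/2164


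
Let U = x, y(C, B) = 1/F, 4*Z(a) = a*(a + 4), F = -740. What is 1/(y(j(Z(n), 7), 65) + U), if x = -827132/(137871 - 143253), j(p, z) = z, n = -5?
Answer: 1991340/306036149 ≈ 0.0065069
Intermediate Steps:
Z(a) = a*(4 + a)/4 (Z(a) = (a*(a + 4))/4 = (a*(4 + a))/4 = a*(4 + a)/4)
x = 413566/2691 (x = -827132/(-5382) = -827132*(-1/5382) = 413566/2691 ≈ 153.68)
y(C, B) = -1/740 (y(C, B) = 1/(-740) = -1/740)
U = 413566/2691 ≈ 153.68
1/(y(j(Z(n), 7), 65) + U) = 1/(-1/740 + 413566/2691) = 1/(306036149/1991340) = 1991340/306036149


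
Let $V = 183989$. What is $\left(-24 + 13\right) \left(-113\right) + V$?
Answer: $185232$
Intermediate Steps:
$\left(-24 + 13\right) \left(-113\right) + V = \left(-24 + 13\right) \left(-113\right) + 183989 = \left(-11\right) \left(-113\right) + 183989 = 1243 + 183989 = 185232$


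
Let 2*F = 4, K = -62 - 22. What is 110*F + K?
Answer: 136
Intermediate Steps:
K = -84
F = 2 (F = (½)*4 = 2)
110*F + K = 110*2 - 84 = 220 - 84 = 136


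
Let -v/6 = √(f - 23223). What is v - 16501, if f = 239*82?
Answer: -16501 - 30*I*√145 ≈ -16501.0 - 361.25*I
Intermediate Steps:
f = 19598
v = -30*I*√145 (v = -6*√(19598 - 23223) = -30*I*√145 ≈ -361.25*I)
v - 16501 = -30*I*√145 - 16501 = -16501 - 30*I*√145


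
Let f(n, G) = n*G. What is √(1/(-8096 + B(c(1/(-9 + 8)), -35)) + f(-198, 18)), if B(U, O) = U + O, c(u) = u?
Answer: I*√58921318817/4066 ≈ 59.699*I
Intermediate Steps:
f(n, G) = G*n
B(U, O) = O + U
√(1/(-8096 + B(c(1/(-9 + 8)), -35)) + f(-198, 18)) = √(1/(-8096 + (-35 + 1/(-9 + 8))) + 18*(-198)) = √(1/(-8096 + (-35 + 1/(-1))) - 3564) = √(1/(-8096 + (-35 - 1)) - 3564) = √(1/(-8096 - 36) - 3564) = √(1/(-8132) - 3564) = √(-1/8132 - 3564) = √(-28982449/8132) = I*√58921318817/4066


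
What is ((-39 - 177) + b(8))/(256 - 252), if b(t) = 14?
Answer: -101/2 ≈ -50.500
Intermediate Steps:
((-39 - 177) + b(8))/(256 - 252) = ((-39 - 177) + 14)/(256 - 252) = (-216 + 14)/4 = -202*¼ = -101/2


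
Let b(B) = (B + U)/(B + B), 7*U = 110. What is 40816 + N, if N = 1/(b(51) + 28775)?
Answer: 838598067386/20545817 ≈ 40816.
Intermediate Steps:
U = 110/7 (U = (⅐)*110 = 110/7 ≈ 15.714)
b(B) = (110/7 + B)/(2*B) (b(B) = (B + 110/7)/(B + B) = (110/7 + B)/((2*B)) = (110/7 + B)*(1/(2*B)) = (110/7 + B)/(2*B))
N = 714/20545817 (N = 1/((1/14)*(110 + 7*51)/51 + 28775) = 1/((1/14)*(1/51)*(110 + 357) + 28775) = 1/((1/14)*(1/51)*467 + 28775) = 1/(467/714 + 28775) = 1/(20545817/714) = 714/20545817 ≈ 3.4752e-5)
40816 + N = 40816 + 714/20545817 = 838598067386/20545817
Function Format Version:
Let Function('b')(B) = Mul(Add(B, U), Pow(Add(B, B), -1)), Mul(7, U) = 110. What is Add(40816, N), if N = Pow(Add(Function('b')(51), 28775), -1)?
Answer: Rational(838598067386, 20545817) ≈ 40816.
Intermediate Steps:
U = Rational(110, 7) (U = Mul(Rational(1, 7), 110) = Rational(110, 7) ≈ 15.714)
Function('b')(B) = Mul(Rational(1, 2), Pow(B, -1), Add(Rational(110, 7), B)) (Function('b')(B) = Mul(Add(B, Rational(110, 7)), Pow(Add(B, B), -1)) = Mul(Add(Rational(110, 7), B), Pow(Mul(2, B), -1)) = Mul(Add(Rational(110, 7), B), Mul(Rational(1, 2), Pow(B, -1))) = Mul(Rational(1, 2), Pow(B, -1), Add(Rational(110, 7), B)))
N = Rational(714, 20545817) (N = Pow(Add(Mul(Rational(1, 14), Pow(51, -1), Add(110, Mul(7, 51))), 28775), -1) = Pow(Add(Mul(Rational(1, 14), Rational(1, 51), Add(110, 357)), 28775), -1) = Pow(Add(Mul(Rational(1, 14), Rational(1, 51), 467), 28775), -1) = Pow(Add(Rational(467, 714), 28775), -1) = Pow(Rational(20545817, 714), -1) = Rational(714, 20545817) ≈ 3.4752e-5)
Add(40816, N) = Add(40816, Rational(714, 20545817)) = Rational(838598067386, 20545817)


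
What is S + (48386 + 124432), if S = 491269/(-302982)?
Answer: 52360252007/302982 ≈ 1.7282e+5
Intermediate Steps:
S = -491269/302982 (S = 491269*(-1/302982) = -491269/302982 ≈ -1.6214)
S + (48386 + 124432) = -491269/302982 + (48386 + 124432) = -491269/302982 + 172818 = 52360252007/302982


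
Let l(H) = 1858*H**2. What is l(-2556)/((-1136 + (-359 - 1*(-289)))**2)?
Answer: 37464712/4489 ≈ 8345.9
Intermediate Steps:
l(-2556)/((-1136 + (-359 - 1*(-289)))**2) = (1858*(-2556)**2)/((-1136 + (-359 - 1*(-289)))**2) = (1858*6533136)/((-1136 + (-359 + 289))**2) = 12138566688/((-1136 - 70)**2) = 12138566688/((-1206)**2) = 12138566688/1454436 = 12138566688*(1/1454436) = 37464712/4489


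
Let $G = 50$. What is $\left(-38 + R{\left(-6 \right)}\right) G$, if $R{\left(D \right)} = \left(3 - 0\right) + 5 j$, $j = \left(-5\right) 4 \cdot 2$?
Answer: $-11750$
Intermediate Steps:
$j = -40$ ($j = \left(-20\right) 2 = -40$)
$R{\left(D \right)} = -197$ ($R{\left(D \right)} = \left(3 - 0\right) + 5 \left(-40\right) = \left(3 + 0\right) - 200 = 3 - 200 = -197$)
$\left(-38 + R{\left(-6 \right)}\right) G = \left(-38 - 197\right) 50 = \left(-235\right) 50 = -11750$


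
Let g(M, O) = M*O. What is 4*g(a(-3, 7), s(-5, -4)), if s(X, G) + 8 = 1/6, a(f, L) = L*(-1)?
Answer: 658/3 ≈ 219.33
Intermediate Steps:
a(f, L) = -L
s(X, G) = -47/6 (s(X, G) = -8 + 1/6 = -8 + ⅙ = -47/6)
4*g(a(-3, 7), s(-5, -4)) = 4*(-1*7*(-47/6)) = 4*(-7*(-47/6)) = 4*(329/6) = 658/3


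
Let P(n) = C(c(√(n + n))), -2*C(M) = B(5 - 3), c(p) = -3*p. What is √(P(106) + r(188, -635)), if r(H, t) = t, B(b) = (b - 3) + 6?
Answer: 5*I*√102/2 ≈ 25.249*I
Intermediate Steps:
B(b) = 3 + b (B(b) = (-3 + b) + 6 = 3 + b)
C(M) = -5/2 (C(M) = -(3 + (5 - 3))/2 = -(3 + 2)/2 = -½*5 = -5/2)
P(n) = -5/2
√(P(106) + r(188, -635)) = √(-5/2 - 635) = √(-1275/2) = 5*I*√102/2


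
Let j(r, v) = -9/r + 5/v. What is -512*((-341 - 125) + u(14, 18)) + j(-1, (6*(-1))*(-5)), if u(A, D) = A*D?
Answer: 657463/6 ≈ 1.0958e+5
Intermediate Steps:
-512*((-341 - 125) + u(14, 18)) + j(-1, (6*(-1))*(-5)) = -512*((-341 - 125) + 14*18) + (-9/(-1) + 5/(((6*(-1))*(-5)))) = -512*(-466 + 252) + (-9*(-1) + 5/((-6*(-5)))) = -512*(-214) + (9 + 5/30) = 109568 + (9 + 5*(1/30)) = 109568 + (9 + 1/6) = 109568 + 55/6 = 657463/6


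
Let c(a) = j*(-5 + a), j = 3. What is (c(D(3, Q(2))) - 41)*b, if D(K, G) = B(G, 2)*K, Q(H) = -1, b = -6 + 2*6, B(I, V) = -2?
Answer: -444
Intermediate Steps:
b = 6 (b = -6 + 12 = 6)
D(K, G) = -2*K
c(a) = -15 + 3*a (c(a) = 3*(-5 + a) = -15 + 3*a)
(c(D(3, Q(2))) - 41)*b = ((-15 + 3*(-2*3)) - 41)*6 = ((-15 + 3*(-6)) - 41)*6 = ((-15 - 18) - 41)*6 = (-33 - 41)*6 = -74*6 = -444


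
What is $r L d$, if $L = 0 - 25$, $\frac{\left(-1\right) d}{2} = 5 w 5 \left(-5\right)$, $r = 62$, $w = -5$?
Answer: $1937500$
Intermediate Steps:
$d = -1250$ ($d = - 2 \cdot 5 \left(-5\right) 5 \left(-5\right) = - 2 \left(\left(-25\right) \left(-25\right)\right) = \left(-2\right) 625 = -1250$)
$L = -25$ ($L = 0 - 25 = -25$)
$r L d = 62 \left(-25\right) \left(-1250\right) = \left(-1550\right) \left(-1250\right) = 1937500$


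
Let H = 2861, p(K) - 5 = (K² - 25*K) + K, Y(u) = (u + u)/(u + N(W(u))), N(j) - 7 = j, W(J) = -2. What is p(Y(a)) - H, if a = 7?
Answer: -103775/36 ≈ -2882.6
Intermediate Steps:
N(j) = 7 + j
Y(u) = 2*u/(5 + u) (Y(u) = (u + u)/(u + (7 - 2)) = (2*u)/(u + 5) = (2*u)/(5 + u) = 2*u/(5 + u))
p(K) = 5 + K² - 24*K (p(K) = 5 + ((K² - 25*K) + K) = 5 + (K² - 24*K) = 5 + K² - 24*K)
p(Y(a)) - H = (5 + (2*7/(5 + 7))² - 48*7/(5 + 7)) - 1*2861 = (5 + (2*7/12)² - 48*7/12) - 2861 = (5 + (2*7*(1/12))² - 48*7/12) - 2861 = (5 + (7/6)² - 24*7/6) - 2861 = (5 + 49/36 - 28) - 2861 = -779/36 - 2861 = -103775/36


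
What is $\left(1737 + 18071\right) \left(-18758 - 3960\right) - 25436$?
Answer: $-450023580$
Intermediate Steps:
$\left(1737 + 18071\right) \left(-18758 - 3960\right) - 25436 = 19808 \left(-22718\right) - 25436 = -449998144 - 25436 = -450023580$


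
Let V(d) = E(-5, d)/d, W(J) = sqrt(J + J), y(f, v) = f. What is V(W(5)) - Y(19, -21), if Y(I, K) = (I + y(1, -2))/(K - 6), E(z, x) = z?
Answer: 20/27 - sqrt(10)/2 ≈ -0.84040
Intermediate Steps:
W(J) = sqrt(2)*sqrt(J) (W(J) = sqrt(2*J) = sqrt(2)*sqrt(J))
Y(I, K) = (1 + I)/(-6 + K) (Y(I, K) = (I + 1)/(K - 6) = (1 + I)/(-6 + K))
V(d) = -5/d
V(W(5)) - Y(19, -21) = -5*sqrt(10)/10 - (1 + 19)/(-6 - 21) = -5*sqrt(10)/10 - 20/(-27) = -sqrt(10)/2 - (-1)*20/27 = -sqrt(10)/2 - 1*(-20/27) = -sqrt(10)/2 + 20/27 = 20/27 - sqrt(10)/2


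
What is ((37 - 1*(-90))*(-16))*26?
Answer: -52832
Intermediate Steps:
((37 - 1*(-90))*(-16))*26 = ((37 + 90)*(-16))*26 = (127*(-16))*26 = -2032*26 = -52832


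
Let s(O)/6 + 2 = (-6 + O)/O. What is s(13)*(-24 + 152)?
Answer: -14592/13 ≈ -1122.5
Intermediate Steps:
s(O) = -12 + 6*(-6 + O)/O (s(O) = -12 + 6*((-6 + O)/O) = -12 + 6*(-6 + O)/O)
s(13)*(-24 + 152) = (-6 - 36/13)*(-24 + 152) = (-6 - 36*1/13)*128 = (-6 - 36/13)*128 = -114/13*128 = -14592/13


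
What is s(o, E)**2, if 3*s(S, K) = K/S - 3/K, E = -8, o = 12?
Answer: 49/5184 ≈ 0.0094522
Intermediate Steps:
s(S, K) = -1/K + K/(3*S) (s(S, K) = (K/S - 3/K)/3 = (-3/K + K/S)/3 = -1/K + K/(3*S))
s(o, E)**2 = (-1/(-8) + (1/3)*(-8)/12)**2 = (-1*(-1/8) + (1/3)*(-8)*(1/12))**2 = (1/8 - 2/9)**2 = (-7/72)**2 = 49/5184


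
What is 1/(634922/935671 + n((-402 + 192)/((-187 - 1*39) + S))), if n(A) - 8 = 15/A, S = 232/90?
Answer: 294736365/7261509467 ≈ 0.040589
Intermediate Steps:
S = 116/45 (S = 232*(1/90) = 116/45 ≈ 2.5778)
n(A) = 8 + 15/A
1/(634922/935671 + n((-402 + 192)/((-187 - 1*39) + S))) = 1/(634922/935671 + (8 + 15/(((-402 + 192)/((-187 - 1*39) + 116/45))))) = 1/(634922*(1/935671) + (8 + 15/((-210/((-187 - 39) + 116/45))))) = 1/(634922/935671 + (8 + 15/((-210/(-226 + 116/45))))) = 1/(634922/935671 + (8 + 15/((-210/(-10054/45))))) = 1/(634922/935671 + (8 + 15/((-210*(-45/10054))))) = 1/(634922/935671 + (8 + 15/(4725/5027))) = 1/(634922/935671 + (8 + 15*(5027/4725))) = 1/(634922/935671 + (8 + 5027/315)) = 1/(634922/935671 + 7547/315) = 1/(7261509467/294736365) = 294736365/7261509467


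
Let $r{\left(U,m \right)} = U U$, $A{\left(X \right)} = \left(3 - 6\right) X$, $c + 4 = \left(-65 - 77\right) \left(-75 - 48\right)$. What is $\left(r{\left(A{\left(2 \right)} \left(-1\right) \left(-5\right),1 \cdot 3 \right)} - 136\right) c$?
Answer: $13340968$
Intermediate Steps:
$c = 17462$ ($c = -4 + \left(-65 - 77\right) \left(-75 - 48\right) = -4 - -17466 = -4 + 17466 = 17462$)
$A{\left(X \right)} = - 3 X$ ($A{\left(X \right)} = \left(3 - 6\right) X = - 3 X$)
$r{\left(U,m \right)} = U^{2}$
$\left(r{\left(A{\left(2 \right)} \left(-1\right) \left(-5\right),1 \cdot 3 \right)} - 136\right) c = \left(\left(\left(-3\right) 2 \left(-1\right) \left(-5\right)\right)^{2} - 136\right) 17462 = \left(\left(\left(-6\right) \left(-1\right) \left(-5\right)\right)^{2} - 136\right) 17462 = \left(\left(6 \left(-5\right)\right)^{2} - 136\right) 17462 = \left(\left(-30\right)^{2} - 136\right) 17462 = \left(900 - 136\right) 17462 = 764 \cdot 17462 = 13340968$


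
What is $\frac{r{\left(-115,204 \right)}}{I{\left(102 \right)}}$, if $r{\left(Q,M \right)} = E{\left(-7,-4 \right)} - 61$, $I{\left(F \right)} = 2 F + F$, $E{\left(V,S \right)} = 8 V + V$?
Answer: $- \frac{62}{153} \approx -0.40523$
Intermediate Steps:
$E{\left(V,S \right)} = 9 V$
$I{\left(F \right)} = 3 F$
$r{\left(Q,M \right)} = -124$ ($r{\left(Q,M \right)} = 9 \left(-7\right) - 61 = -63 - 61 = -124$)
$\frac{r{\left(-115,204 \right)}}{I{\left(102 \right)}} = - \frac{124}{3 \cdot 102} = - \frac{124}{306} = \left(-124\right) \frac{1}{306} = - \frac{62}{153}$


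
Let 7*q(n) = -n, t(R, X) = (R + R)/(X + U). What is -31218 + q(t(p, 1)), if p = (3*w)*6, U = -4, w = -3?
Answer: -218562/7 ≈ -31223.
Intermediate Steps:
p = -54 (p = (3*(-3))*6 = -9*6 = -54)
t(R, X) = 2*R/(-4 + X) (t(R, X) = (R + R)/(X - 4) = (2*R)/(-4 + X) = 2*R/(-4 + X))
q(n) = -n/7 (q(n) = (-n)/7 = -n/7)
-31218 + q(t(p, 1)) = -31218 - 2*(-54)/(7*(-4 + 1)) = -31218 - 2*(-54)/(7*(-3)) = -31218 - 2*(-54)*(-1)/(7*3) = -31218 - ⅐*36 = -31218 - 36/7 = -218562/7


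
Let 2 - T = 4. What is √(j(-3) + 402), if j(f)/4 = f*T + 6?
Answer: 15*√2 ≈ 21.213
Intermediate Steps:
T = -2 (T = 2 - 1*4 = 2 - 4 = -2)
j(f) = 24 - 8*f (j(f) = 4*(f*(-2) + 6) = 4*(-2*f + 6) = 4*(6 - 2*f) = 24 - 8*f)
√(j(-3) + 402) = √((24 - 8*(-3)) + 402) = √((24 + 24) + 402) = √(48 + 402) = √450 = 15*√2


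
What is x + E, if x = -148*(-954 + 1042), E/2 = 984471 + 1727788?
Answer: 5411494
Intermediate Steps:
E = 5424518 (E = 2*(984471 + 1727788) = 2*2712259 = 5424518)
x = -13024 (x = -148*88 = -13024)
x + E = -13024 + 5424518 = 5411494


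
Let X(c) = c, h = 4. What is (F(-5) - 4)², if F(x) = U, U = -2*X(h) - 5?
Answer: 289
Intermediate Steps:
U = -13 (U = -2*4 - 5 = -8 - 5 = -13)
F(x) = -13
(F(-5) - 4)² = (-13 - 4)² = (-17)² = 289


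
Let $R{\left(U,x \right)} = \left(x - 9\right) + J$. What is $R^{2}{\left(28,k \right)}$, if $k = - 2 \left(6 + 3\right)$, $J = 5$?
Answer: $484$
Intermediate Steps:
$k = -18$ ($k = \left(-2\right) 9 = -18$)
$R{\left(U,x \right)} = -4 + x$ ($R{\left(U,x \right)} = \left(x - 9\right) + 5 = \left(-9 + x\right) + 5 = -4 + x$)
$R^{2}{\left(28,k \right)} = \left(-4 - 18\right)^{2} = \left(-22\right)^{2} = 484$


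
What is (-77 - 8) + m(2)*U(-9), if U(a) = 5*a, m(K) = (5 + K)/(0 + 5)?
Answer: -148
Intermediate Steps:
m(K) = 1 + K/5 (m(K) = (5 + K)/5 = (5 + K)*(⅕) = 1 + K/5)
(-77 - 8) + m(2)*U(-9) = (-77 - 8) + (1 + (⅕)*2)*(5*(-9)) = -85 + (1 + ⅖)*(-45) = -85 + (7/5)*(-45) = -85 - 63 = -148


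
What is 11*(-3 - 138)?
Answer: -1551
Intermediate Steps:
11*(-3 - 138) = 11*(-141) = -1551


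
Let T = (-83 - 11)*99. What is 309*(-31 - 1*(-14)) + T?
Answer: -14559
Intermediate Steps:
T = -9306 (T = -94*99 = -9306)
309*(-31 - 1*(-14)) + T = 309*(-31 - 1*(-14)) - 9306 = 309*(-31 + 14) - 9306 = 309*(-17) - 9306 = -5253 - 9306 = -14559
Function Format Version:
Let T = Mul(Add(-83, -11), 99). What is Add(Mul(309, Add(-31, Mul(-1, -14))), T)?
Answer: -14559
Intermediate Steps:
T = -9306 (T = Mul(-94, 99) = -9306)
Add(Mul(309, Add(-31, Mul(-1, -14))), T) = Add(Mul(309, Add(-31, Mul(-1, -14))), -9306) = Add(Mul(309, Add(-31, 14)), -9306) = Add(Mul(309, -17), -9306) = Add(-5253, -9306) = -14559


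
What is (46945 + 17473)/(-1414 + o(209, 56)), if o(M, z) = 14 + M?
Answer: -64418/1191 ≈ -54.087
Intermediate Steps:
(46945 + 17473)/(-1414 + o(209, 56)) = (46945 + 17473)/(-1414 + (14 + 209)) = 64418/(-1414 + 223) = 64418/(-1191) = 64418*(-1/1191) = -64418/1191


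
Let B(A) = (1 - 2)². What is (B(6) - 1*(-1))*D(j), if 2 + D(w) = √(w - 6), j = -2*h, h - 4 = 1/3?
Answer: -4 + 4*I*√33/3 ≈ -4.0 + 7.6594*I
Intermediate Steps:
B(A) = 1 (B(A) = (-1)² = 1)
h = 13/3 (h = 4 + 1/3 = 4 + 1*(⅓) = 4 + ⅓ = 13/3 ≈ 4.3333)
j = -26/3 (j = -2*13/3 = -26/3 ≈ -8.6667)
D(w) = -2 + √(-6 + w) (D(w) = -2 + √(w - 6) = -2 + √(-6 + w))
(B(6) - 1*(-1))*D(j) = (1 - 1*(-1))*(-2 + √(-6 - 26/3)) = (1 + 1)*(-2 + √(-44/3)) = 2*(-2 + 2*I*√33/3) = -4 + 4*I*√33/3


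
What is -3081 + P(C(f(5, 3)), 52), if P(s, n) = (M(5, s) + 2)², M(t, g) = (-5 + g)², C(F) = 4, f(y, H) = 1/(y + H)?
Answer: -3072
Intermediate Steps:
f(y, H) = 1/(H + y)
P(s, n) = (2 + (-5 + s)²)² (P(s, n) = ((-5 + s)² + 2)² = (2 + (-5 + s)²)²)
-3081 + P(C(f(5, 3)), 52) = -3081 + (2 + (-5 + 4)²)² = -3081 + (2 + (-1)²)² = -3081 + (2 + 1)² = -3081 + 3² = -3081 + 9 = -3072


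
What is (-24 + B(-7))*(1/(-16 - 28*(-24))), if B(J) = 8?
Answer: -1/66 ≈ -0.015152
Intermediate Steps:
(-24 + B(-7))*(1/(-16 - 28*(-24))) = (-24 + 8)*(1/(-16 - 28*(-24))) = -16*(-1)/((-44)*24) = -(-4)*(-1)/(11*24) = -16*1/1056 = -1/66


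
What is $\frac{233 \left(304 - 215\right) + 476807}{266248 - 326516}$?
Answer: $- \frac{124386}{15067} \approx -8.2555$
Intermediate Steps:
$\frac{233 \left(304 - 215\right) + 476807}{266248 - 326516} = \frac{233 \cdot 89 + 476807}{-60268} = \left(20737 + 476807\right) \left(- \frac{1}{60268}\right) = 497544 \left(- \frac{1}{60268}\right) = - \frac{124386}{15067}$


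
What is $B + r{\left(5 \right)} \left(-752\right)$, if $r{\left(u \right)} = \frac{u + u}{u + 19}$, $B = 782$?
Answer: $\frac{1406}{3} \approx 468.67$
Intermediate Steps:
$r{\left(u \right)} = \frac{2 u}{19 + u}$
$B + r{\left(5 \right)} \left(-752\right) = 782 + 2 \cdot 5 \frac{1}{19 + 5} \left(-752\right) = 782 + 2 \cdot 5 \cdot \frac{1}{24} \left(-752\right) = 782 + \frac{5}{12} \left(-752\right) = 782 - \frac{940}{3} = \frac{1406}{3}$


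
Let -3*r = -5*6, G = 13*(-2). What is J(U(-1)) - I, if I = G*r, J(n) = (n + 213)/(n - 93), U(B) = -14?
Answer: 27621/107 ≈ 258.14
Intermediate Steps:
G = -26
r = 10 (r = -(-5)*6/3 = -⅓*(-30) = 10)
J(n) = (213 + n)/(-93 + n)
I = -260 (I = -26*10 = -260)
J(U(-1)) - I = (213 - 14)/(-93 - 14) - 1*(-260) = 199/(-107) + 260 = -1/107*199 + 260 = -199/107 + 260 = 27621/107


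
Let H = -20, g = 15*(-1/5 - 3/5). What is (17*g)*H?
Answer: 4080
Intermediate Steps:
g = -12 (g = 15*(-1*1/5 - 3*1/5) = 15*(-1/5 - 3/5) = 15*(-4/5) = -12)
(17*g)*H = (17*(-12))*(-20) = -204*(-20) = 4080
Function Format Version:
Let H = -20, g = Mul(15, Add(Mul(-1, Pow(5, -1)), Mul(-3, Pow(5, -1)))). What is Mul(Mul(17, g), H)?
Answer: 4080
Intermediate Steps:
g = -12 (g = Mul(15, Add(Mul(-1, Rational(1, 5)), Mul(-3, Rational(1, 5)))) = Mul(15, Add(Rational(-1, 5), Rational(-3, 5))) = Mul(15, Rational(-4, 5)) = -12)
Mul(Mul(17, g), H) = Mul(Mul(17, -12), -20) = Mul(-204, -20) = 4080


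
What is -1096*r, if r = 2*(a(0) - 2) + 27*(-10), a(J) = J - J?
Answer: 300304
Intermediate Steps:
a(J) = 0
r = -274 (r = 2*(0 - 2) + 27*(-10) = 2*(-2) - 270 = -4 - 270 = -274)
-1096*r = -1096*(-274) = 300304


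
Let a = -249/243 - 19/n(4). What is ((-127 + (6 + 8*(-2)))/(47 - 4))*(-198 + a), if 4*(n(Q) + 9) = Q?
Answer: 17457773/27864 ≈ 626.54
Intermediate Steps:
n(Q) = -9 + Q/4
a = 875/648 (a = -249/243 - 19/(-9 + (1/4)*4) = -249*1/243 - 19/(-9 + 1) = -83/81 - 19/(-8) = -83/81 - 19*(-1/8) = -83/81 + 19/8 = 875/648 ≈ 1.3503)
((-127 + (6 + 8*(-2)))/(47 - 4))*(-198 + a) = ((-127 + (6 + 8*(-2)))/(47 - 4))*(-198 + 875/648) = ((-127 + (6 - 16))/43)*(-127429/648) = ((-127 - 10)*(1/43))*(-127429/648) = -137*1/43*(-127429/648) = -137/43*(-127429/648) = 17457773/27864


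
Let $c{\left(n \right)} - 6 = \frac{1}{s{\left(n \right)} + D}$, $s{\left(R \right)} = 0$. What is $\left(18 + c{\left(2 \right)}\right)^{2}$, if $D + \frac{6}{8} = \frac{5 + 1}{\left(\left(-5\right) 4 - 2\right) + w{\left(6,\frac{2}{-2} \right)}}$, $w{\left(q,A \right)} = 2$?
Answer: $\frac{234256}{441} \approx 531.19$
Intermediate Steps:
$D = - \frac{21}{20}$ ($D = - \frac{3}{4} + \frac{5 + 1}{\left(\left(-5\right) 4 - 2\right) + 2} = - \frac{3}{4} + \frac{6}{\left(-20 - 2\right) + 2} = - \frac{3}{4} + \frac{6}{-22 + 2} = - \frac{3}{4} + \frac{6}{-20} = - \frac{3}{4} + 6 \left(- \frac{1}{20}\right) = - \frac{3}{4} - \frac{3}{10} = - \frac{21}{20} \approx -1.05$)
$c{\left(n \right)} = \frac{106}{21}$ ($c{\left(n \right)} = 6 + \frac{1}{0 - \frac{21}{20}} = 6 + \frac{1}{- \frac{21}{20}} = 6 - \frac{20}{21} = \frac{106}{21}$)
$\left(18 + c{\left(2 \right)}\right)^{2} = \left(18 + \frac{106}{21}\right)^{2} = \left(\frac{484}{21}\right)^{2} = \frac{234256}{441}$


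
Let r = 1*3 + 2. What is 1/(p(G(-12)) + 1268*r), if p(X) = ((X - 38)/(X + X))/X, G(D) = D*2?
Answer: 576/3651809 ≈ 0.00015773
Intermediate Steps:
G(D) = 2*D
p(X) = (-38 + X)/(2*X**2) (p(X) = ((-38 + X)/((2*X)))/X = ((-38 + X)*(1/(2*X)))/X = ((-38 + X)/(2*X))/X = (-38 + X)/(2*X**2))
r = 5 (r = 3 + 2 = 5)
1/(p(G(-12)) + 1268*r) = 1/((-38 + 2*(-12))/(2*(2*(-12))**2) + 1268*5) = 1/((1/2)*(-38 - 24)/(-24)**2 + 6340) = 1/((1/2)*(1/576)*(-62) + 6340) = 1/(-31/576 + 6340) = 1/(3651809/576) = 576/3651809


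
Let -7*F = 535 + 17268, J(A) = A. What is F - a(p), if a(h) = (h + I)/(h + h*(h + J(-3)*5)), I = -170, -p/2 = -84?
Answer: -32899943/12936 ≈ -2543.3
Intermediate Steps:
p = 168 (p = -2*(-84) = 168)
a(h) = (-170 + h)/(h + h*(-15 + h)) (a(h) = (h - 170)/(h + h*(h - 3*5)) = (-170 + h)/(h + h*(h - 15)) = (-170 + h)/(h + h*(-15 + h)))
F = -17803/7 (F = -(535 + 17268)/7 = -⅐*17803 = -17803/7 ≈ -2543.3)
F - a(p) = -17803/7 - (-170 + 168)/(168*(-14 + 168)) = -17803/7 - (-2)/(168*154) = -17803/7 - 1*(-1/12936) = -17803/7 + 1/12936 = -32899943/12936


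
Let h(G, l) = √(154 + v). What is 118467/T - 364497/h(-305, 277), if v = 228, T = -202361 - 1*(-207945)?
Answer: 118467/5584 - 364497*√382/382 ≈ -18628.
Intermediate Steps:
T = 5584 (T = -202361 + 207945 = 5584)
h(G, l) = √382 (h(G, l) = √(154 + 228) = √382)
118467/T - 364497/h(-305, 277) = 118467/5584 - 364497*√382/382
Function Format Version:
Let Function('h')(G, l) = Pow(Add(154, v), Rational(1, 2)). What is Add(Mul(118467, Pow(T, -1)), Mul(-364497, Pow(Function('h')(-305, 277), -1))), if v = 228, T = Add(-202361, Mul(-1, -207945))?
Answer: Add(Rational(118467, 5584), Mul(Rational(-364497, 382), Pow(382, Rational(1, 2)))) ≈ -18628.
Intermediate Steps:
T = 5584 (T = Add(-202361, 207945) = 5584)
Function('h')(G, l) = Pow(382, Rational(1, 2)) (Function('h')(G, l) = Pow(Add(154, 228), Rational(1, 2)) = Pow(382, Rational(1, 2)))
Add(Mul(118467, Pow(T, -1)), Mul(-364497, Pow(Function('h')(-305, 277), -1))) = Add(Mul(118467, Pow(5584, -1)), Mul(-364497, Pow(Pow(382, Rational(1, 2)), -1))) = Add(Mul(118467, Rational(1, 5584)), Mul(-364497, Mul(Rational(1, 382), Pow(382, Rational(1, 2))))) = Add(Rational(118467, 5584), Mul(Rational(-364497, 382), Pow(382, Rational(1, 2))))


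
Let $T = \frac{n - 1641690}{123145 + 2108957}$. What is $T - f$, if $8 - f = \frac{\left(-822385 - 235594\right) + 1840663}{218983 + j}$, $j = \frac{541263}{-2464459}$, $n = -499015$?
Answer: $- \frac{3243329366990042051}{602303801048624634} \approx -5.3849$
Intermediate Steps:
$T = - \frac{2140705}{2232102}$ ($T = \frac{-499015 - 1641690}{123145 + 2108957} = - \frac{2140705}{2232102} \approx -0.95905$)
$j = - \frac{541263}{2464459}$ ($j = 541263 \left(- \frac{1}{2464459}\right) = - \frac{541263}{2464459} \approx -0.21963$)
$f = \frac{1194250021758}{269837041967}$ ($f = 8 - \frac{\left(-822385 - 235594\right) + 1840663}{218983 - \frac{541263}{2464459}} = 8 - \frac{-1057979 + 1840663}{\frac{539674083934}{2464459}} = 8 - 782684 \cdot \frac{2464459}{539674083934} = 8 - \frac{964446313978}{269837041967} = \frac{1194250021758}{269837041967} \approx 4.4258$)
$T - f = - \frac{2140705}{2232102} - \frac{1194250021758}{269837041967} = - \frac{3243329366990042051}{602303801048624634}$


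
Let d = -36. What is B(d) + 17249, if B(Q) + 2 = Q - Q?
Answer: 17247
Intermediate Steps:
B(Q) = -2 (B(Q) = -2 + (Q - Q) = -2 + 0 = -2)
B(d) + 17249 = -2 + 17249 = 17247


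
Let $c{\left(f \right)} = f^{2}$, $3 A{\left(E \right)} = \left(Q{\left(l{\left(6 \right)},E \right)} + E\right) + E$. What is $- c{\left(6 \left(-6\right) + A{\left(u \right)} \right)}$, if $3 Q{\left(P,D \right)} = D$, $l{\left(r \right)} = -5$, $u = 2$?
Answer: $- \frac{96100}{81} \approx -1186.4$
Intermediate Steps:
$Q{\left(P,D \right)} = \frac{D}{3}$
$A{\left(E \right)} = \frac{7 E}{9}$ ($A{\left(E \right)} = \frac{\left(\frac{E}{3} + E\right) + E}{3} = \frac{\frac{4 E}{3} + E}{3} = \frac{\frac{7}{3} E}{3} = \frac{7 E}{9}$)
$- c{\left(6 \left(-6\right) + A{\left(u \right)} \right)} = - \left(6 \left(-6\right) + \frac{7}{9} \cdot 2\right)^{2} = - \left(-36 + \frac{14}{9}\right)^{2} = - \left(- \frac{310}{9}\right)^{2} = \left(-1\right) \frac{96100}{81} = - \frac{96100}{81}$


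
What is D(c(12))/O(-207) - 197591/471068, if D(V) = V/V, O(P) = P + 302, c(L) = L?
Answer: -18300077/44751460 ≈ -0.40893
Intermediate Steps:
O(P) = 302 + P
D(V) = 1
D(c(12))/O(-207) - 197591/471068 = 1/(302 - 207) - 197591/471068 = 1/95 - 197591*1/471068 = 1*(1/95) - 197591/471068 = 1/95 - 197591/471068 = -18300077/44751460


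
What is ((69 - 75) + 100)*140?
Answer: 13160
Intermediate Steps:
((69 - 75) + 100)*140 = (-6 + 100)*140 = 94*140 = 13160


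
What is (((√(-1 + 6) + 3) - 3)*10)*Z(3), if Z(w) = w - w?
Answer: 0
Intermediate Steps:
Z(w) = 0
(((√(-1 + 6) + 3) - 3)*10)*Z(3) = (((√(-1 + 6) + 3) - 3)*10)*0 = (((√5 + 3) - 3)*10)*0 = (((3 + √5) - 3)*10)*0 = (√5*10)*0 = (10*√5)*0 = 0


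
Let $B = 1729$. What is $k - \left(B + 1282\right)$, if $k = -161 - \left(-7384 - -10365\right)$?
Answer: $-6153$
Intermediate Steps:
$k = -3142$ ($k = -161 - \left(-7384 + 10365\right) = -161 - 2981 = -3142$)
$k - \left(B + 1282\right) = -3142 - \left(1729 + 1282\right) = -3142 - 3011 = -6153$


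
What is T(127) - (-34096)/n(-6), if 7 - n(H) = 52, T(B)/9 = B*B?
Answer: 6498149/45 ≈ 1.4440e+5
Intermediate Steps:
T(B) = 9*B² (T(B) = 9*(B*B) = 9*B²)
n(H) = -45 (n(H) = 7 - 1*52 = 7 - 52 = -45)
T(127) - (-34096)/n(-6) = 9*127² - (-34096)/(-45) = 9*16129 - (-34096)*(-1)/45 = 145161 - 1*34096/45 = 145161 - 34096/45 = 6498149/45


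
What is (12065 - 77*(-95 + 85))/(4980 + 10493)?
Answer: 12835/15473 ≈ 0.82951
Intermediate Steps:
(12065 - 77*(-95 + 85))/(4980 + 10493) = (12065 - 77*(-10))/15473 = (12065 + 770)*(1/15473) = 12835*(1/15473) = 12835/15473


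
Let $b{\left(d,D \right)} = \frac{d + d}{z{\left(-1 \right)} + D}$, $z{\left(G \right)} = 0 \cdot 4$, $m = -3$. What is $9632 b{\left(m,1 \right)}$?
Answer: $-57792$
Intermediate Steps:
$z{\left(G \right)} = 0$
$b{\left(d,D \right)} = \frac{2 d}{D}$ ($b{\left(d,D \right)} = \frac{d + d}{0 + D} = \frac{2 d}{D}$)
$9632 b{\left(m,1 \right)} = 9632 \cdot 2 \left(-3\right) 1^{-1} = 9632 \cdot 2 \left(-3\right) 1 = 9632 \left(-6\right) = -57792$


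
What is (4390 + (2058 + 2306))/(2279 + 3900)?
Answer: 8754/6179 ≈ 1.4167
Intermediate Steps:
(4390 + (2058 + 2306))/(2279 + 3900) = (4390 + 4364)/6179 = 8754*(1/6179) = 8754/6179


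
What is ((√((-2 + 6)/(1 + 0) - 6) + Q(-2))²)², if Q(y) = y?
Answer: (2 - I*√2)⁴ ≈ -28.0 - 22.627*I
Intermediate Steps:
((√((-2 + 6)/(1 + 0) - 6) + Q(-2))²)² = ((√((-2 + 6)/(1 + 0) - 6) - 2)²)² = ((√(4/1 - 6) - 2)²)² = ((√(4*1 - 6) - 2)²)² = ((√(4 - 6) - 2)²)² = ((√(-2) - 2)²)² = ((I*√2 - 2)²)² = ((-2 + I*√2)²)² = (-2 + I*√2)⁴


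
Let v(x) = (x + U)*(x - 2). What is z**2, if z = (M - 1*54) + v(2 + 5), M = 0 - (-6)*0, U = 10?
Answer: 961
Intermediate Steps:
M = 0 (M = 0 - 1*0 = 0 + 0 = 0)
v(x) = (-2 + x)*(10 + x) (v(x) = (x + 10)*(x - 2) = (10 + x)*(-2 + x) = (-2 + x)*(10 + x))
z = 31 (z = (0 - 1*54) + (-20 + (2 + 5)**2 + 8*(2 + 5)) = (0 - 54) + (-20 + 7**2 + 8*7) = -54 + (-20 + 49 + 56) = -54 + 85 = 31)
z**2 = 31**2 = 961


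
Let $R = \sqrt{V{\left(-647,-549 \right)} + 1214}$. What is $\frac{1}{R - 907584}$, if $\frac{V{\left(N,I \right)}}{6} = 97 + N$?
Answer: $- \frac{453792}{411854359571} - \frac{i \sqrt{2086}}{823708719142} \approx -1.1018 \cdot 10^{-6} - 5.5448 \cdot 10^{-11} i$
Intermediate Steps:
$V{\left(N,I \right)} = 582 + 6 N$ ($V{\left(N,I \right)} = 6 \left(97 + N\right) = 582 + 6 N$)
$R = i \sqrt{2086}$ ($R = \sqrt{\left(582 + 6 \left(-647\right)\right) + 1214} = \sqrt{\left(582 - 3882\right) + 1214} = \sqrt{-3300 + 1214} = \sqrt{-2086} = i \sqrt{2086} \approx 45.673 i$)
$\frac{1}{R - 907584} = \frac{1}{i \sqrt{2086} - 907584} = \frac{1}{-907584 + i \sqrt{2086}}$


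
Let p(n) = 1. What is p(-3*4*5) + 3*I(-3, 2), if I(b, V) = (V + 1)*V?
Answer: 19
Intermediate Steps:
I(b, V) = V*(1 + V) (I(b, V) = (1 + V)*V = V*(1 + V))
p(-3*4*5) + 3*I(-3, 2) = 1 + 3*(2*(1 + 2)) = 1 + 3*(2*3) = 1 + 3*6 = 1 + 18 = 19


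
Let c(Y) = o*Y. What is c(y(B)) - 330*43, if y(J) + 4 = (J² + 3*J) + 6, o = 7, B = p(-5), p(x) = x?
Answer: -14106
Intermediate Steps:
B = -5
y(J) = 2 + J² + 3*J (y(J) = -4 + ((J² + 3*J) + 6) = -4 + (6 + J² + 3*J) = 2 + J² + 3*J)
c(Y) = 7*Y
c(y(B)) - 330*43 = 7*(2 + (-5)² + 3*(-5)) - 330*43 = 7*(2 + 25 - 15) - 14190 = 7*12 - 14190 = 84 - 14190 = -14106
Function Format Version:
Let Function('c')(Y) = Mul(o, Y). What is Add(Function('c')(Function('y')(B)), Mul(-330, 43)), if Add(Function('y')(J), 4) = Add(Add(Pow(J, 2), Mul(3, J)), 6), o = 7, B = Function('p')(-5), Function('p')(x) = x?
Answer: -14106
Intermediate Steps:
B = -5
Function('y')(J) = Add(2, Pow(J, 2), Mul(3, J)) (Function('y')(J) = Add(-4, Add(Add(Pow(J, 2), Mul(3, J)), 6)) = Add(-4, Add(6, Pow(J, 2), Mul(3, J))) = Add(2, Pow(J, 2), Mul(3, J)))
Function('c')(Y) = Mul(7, Y)
Add(Function('c')(Function('y')(B)), Mul(-330, 43)) = Add(Mul(7, Add(2, Pow(-5, 2), Mul(3, -5))), Mul(-330, 43)) = Add(Mul(7, Add(2, 25, -15)), -14190) = Add(Mul(7, 12), -14190) = Add(84, -14190) = -14106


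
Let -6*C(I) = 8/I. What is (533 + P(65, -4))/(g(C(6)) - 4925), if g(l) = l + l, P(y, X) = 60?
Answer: -5337/44329 ≈ -0.12040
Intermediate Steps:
C(I) = -4/(3*I)
g(l) = 2*l
(533 + P(65, -4))/(g(C(6)) - 4925) = (533 + 60)/(2*(-4/3/6) - 4925) = 593/(2*(-4/3*⅙) - 4925) = 593/(2*(-2/9) - 4925) = 593/(-4/9 - 4925) = 593/(-44329/9) = 593*(-9/44329) = -5337/44329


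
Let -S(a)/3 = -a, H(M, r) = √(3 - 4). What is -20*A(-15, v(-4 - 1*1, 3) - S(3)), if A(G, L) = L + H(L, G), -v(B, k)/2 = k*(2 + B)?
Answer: -180 - 20*I ≈ -180.0 - 20.0*I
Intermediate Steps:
H(M, r) = I (H(M, r) = √(-1) = I)
S(a) = 3*a (S(a) = -(-3)*a = 3*a)
v(B, k) = -2*k*(2 + B)
A(G, L) = I + L (A(G, L) = L + I = I + L)
-20*A(-15, v(-4 - 1*1, 3) - S(3)) = -20*(I + (-2*3*(2 + (-4 - 1*1)) - 3*3)) = -20*(I + (-2*3*(2 + (-4 - 1)) - 1*9)) = -20*(I + (-2*3*(2 - 5) - 9)) = -20*(I + (-2*3*(-3) - 9)) = -20*(I + (18 - 9)) = -20*(I + 9) = -20*(9 + I) = -180 - 20*I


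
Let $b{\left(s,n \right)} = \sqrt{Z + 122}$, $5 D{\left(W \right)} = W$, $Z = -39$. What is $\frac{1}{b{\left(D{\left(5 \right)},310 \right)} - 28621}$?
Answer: $- \frac{28621}{819161558} - \frac{\sqrt{83}}{819161558} \approx -3.495 \cdot 10^{-5}$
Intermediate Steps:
$D{\left(W \right)} = \frac{W}{5}$
$b{\left(s,n \right)} = \sqrt{83}$ ($b{\left(s,n \right)} = \sqrt{-39 + 122} = \sqrt{83}$)
$\frac{1}{b{\left(D{\left(5 \right)},310 \right)} - 28621} = \frac{1}{\sqrt{83} - 28621} = \frac{1}{-28621 + \sqrt{83}}$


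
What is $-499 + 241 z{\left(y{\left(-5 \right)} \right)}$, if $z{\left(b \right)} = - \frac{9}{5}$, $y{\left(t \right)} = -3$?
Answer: $- \frac{4664}{5} \approx -932.8$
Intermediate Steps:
$z{\left(b \right)} = - \frac{9}{5}$ ($z{\left(b \right)} = \left(-9\right) \frac{1}{5} = - \frac{9}{5}$)
$-499 + 241 z{\left(y{\left(-5 \right)} \right)} = -499 + 241 \left(- \frac{9}{5}\right) = -499 - \frac{2169}{5} = - \frac{4664}{5}$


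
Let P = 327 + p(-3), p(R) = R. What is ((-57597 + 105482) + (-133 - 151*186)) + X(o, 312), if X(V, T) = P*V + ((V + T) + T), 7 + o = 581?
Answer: 206840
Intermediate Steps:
o = 574 (o = -7 + 581 = 574)
P = 324 (P = 327 - 3 = 324)
X(V, T) = 2*T + 325*V (X(V, T) = 324*V + ((V + T) + T) = 324*V + ((T + V) + T) = 324*V + (V + 2*T) = 2*T + 325*V)
((-57597 + 105482) + (-133 - 151*186)) + X(o, 312) = ((-57597 + 105482) + (-133 - 151*186)) + (2*312 + 325*574) = (47885 + (-133 - 28086)) + (624 + 186550) = (47885 - 28219) + 187174 = 19666 + 187174 = 206840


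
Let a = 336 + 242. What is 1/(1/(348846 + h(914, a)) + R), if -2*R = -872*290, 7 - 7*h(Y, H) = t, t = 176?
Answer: 2441753/308735249327 ≈ 7.9089e-6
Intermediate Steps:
a = 578
h(Y, H) = -169/7 (h(Y, H) = 1 - 1/7*176 = 1 - 176/7 = -169/7)
R = 126440 (R = -(-436)*290 = -1/2*(-252880) = 126440)
1/(1/(348846 + h(914, a)) + R) = 1/(1/(348846 - 169/7) + 126440) = 1/(1/(2441753/7) + 126440) = 1/(7/2441753 + 126440) = 1/(308735249327/2441753) = 2441753/308735249327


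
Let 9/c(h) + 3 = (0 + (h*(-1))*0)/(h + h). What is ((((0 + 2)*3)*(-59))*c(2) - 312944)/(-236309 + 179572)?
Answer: 311882/56737 ≈ 5.4970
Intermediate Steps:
c(h) = -3 (c(h) = 9/(-3 + (0 + (h*(-1))*0)/(h + h)) = 9/(-3 + (0 - h*0)/((2*h))) = 9/(-3 + (0 + 0)*(1/(2*h))) = 9/(-3 + 0*(1/(2*h))) = 9/(-3 + 0) = 9/(-3) = 9*(-⅓) = -3)
((((0 + 2)*3)*(-59))*c(2) - 312944)/(-236309 + 179572) = ((((0 + 2)*3)*(-59))*(-3) - 312944)/(-236309 + 179572) = (((2*3)*(-59))*(-3) - 312944)/(-56737) = ((6*(-59))*(-3) - 312944)*(-1/56737) = (-354*(-3) - 312944)*(-1/56737) = (1062 - 312944)*(-1/56737) = -311882*(-1/56737) = 311882/56737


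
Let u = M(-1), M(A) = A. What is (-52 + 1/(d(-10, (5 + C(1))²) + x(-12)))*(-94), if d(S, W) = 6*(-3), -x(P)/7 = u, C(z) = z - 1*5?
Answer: 53862/11 ≈ 4896.5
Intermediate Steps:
C(z) = -5 + z (C(z) = z - 5 = -5 + z)
u = -1
x(P) = 7 (x(P) = -7*(-1) = 7)
d(S, W) = -18
(-52 + 1/(d(-10, (5 + C(1))²) + x(-12)))*(-94) = (-52 + 1/(-18 + 7))*(-94) = (-52 + 1/(-11))*(-94) = (-52 - 1/11)*(-94) = -573/11*(-94) = 53862/11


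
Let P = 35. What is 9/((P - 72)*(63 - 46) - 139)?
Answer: -3/256 ≈ -0.011719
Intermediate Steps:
9/((P - 72)*(63 - 46) - 139) = 9/((35 - 72)*(63 - 46) - 139) = 9/(-37*17 - 139) = 9/(-629 - 139) = 9/(-768) = 9*(-1/768) = -3/256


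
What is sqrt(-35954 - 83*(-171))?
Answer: I*sqrt(21761) ≈ 147.52*I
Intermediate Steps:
sqrt(-35954 - 83*(-171)) = sqrt(-35954 + 14193) = sqrt(-21761) = I*sqrt(21761)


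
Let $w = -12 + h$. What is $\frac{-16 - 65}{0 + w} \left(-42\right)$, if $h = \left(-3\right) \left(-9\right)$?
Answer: $\frac{1134}{5} \approx 226.8$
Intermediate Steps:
$h = 27$
$w = 15$ ($w = -12 + 27 = 15$)
$\frac{-16 - 65}{0 + w} \left(-42\right) = \frac{-16 - 65}{0 + 15} \left(-42\right) = - \frac{81}{15} \left(-42\right) = \left(-81\right) \frac{1}{15} \left(-42\right) = \left(- \frac{27}{5}\right) \left(-42\right) = \frac{1134}{5}$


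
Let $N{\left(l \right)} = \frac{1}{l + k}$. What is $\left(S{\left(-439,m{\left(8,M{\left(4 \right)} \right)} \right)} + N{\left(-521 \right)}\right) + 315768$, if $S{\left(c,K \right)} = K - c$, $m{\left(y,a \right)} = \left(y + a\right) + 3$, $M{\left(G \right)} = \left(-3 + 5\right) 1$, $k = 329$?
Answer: $\frac{60714239}{192} \approx 3.1622 \cdot 10^{5}$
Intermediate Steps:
$N{\left(l \right)} = \frac{1}{329 + l}$ ($N{\left(l \right)} = \frac{1}{l + 329} = \frac{1}{329 + l}$)
$M{\left(G \right)} = 2$ ($M{\left(G \right)} = 2 \cdot 1 = 2$)
$m{\left(y,a \right)} = 3 + a + y$ ($m{\left(y,a \right)} = \left(a + y\right) + 3 = 3 + a + y$)
$\left(S{\left(-439,m{\left(8,M{\left(4 \right)} \right)} \right)} + N{\left(-521 \right)}\right) + 315768 = \left(\left(\left(3 + 2 + 8\right) - -439\right) + \frac{1}{329 - 521}\right) + 315768 = \left(\left(13 + 439\right) + \frac{1}{-192}\right) + 315768 = \left(452 - \frac{1}{192}\right) + 315768 = \frac{86783}{192} + 315768 = \frac{60714239}{192}$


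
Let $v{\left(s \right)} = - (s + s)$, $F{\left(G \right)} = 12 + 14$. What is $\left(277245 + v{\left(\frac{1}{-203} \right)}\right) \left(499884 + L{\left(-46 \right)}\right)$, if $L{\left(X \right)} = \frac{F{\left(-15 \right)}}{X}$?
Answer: $\frac{647077586844103}{4669} \approx 1.3859 \cdot 10^{11}$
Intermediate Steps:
$F{\left(G \right)} = 26$
$v{\left(s \right)} = - 2 s$
$L{\left(X \right)} = \frac{26}{X}$
$\left(277245 + v{\left(\frac{1}{-203} \right)}\right) \left(499884 + L{\left(-46 \right)}\right) = \left(277245 - \frac{2}{-203}\right) \left(499884 + \frac{26}{-46}\right) = \left(277245 - - \frac{2}{203}\right) \left(499884 + 26 \left(- \frac{1}{46}\right)\right) = \left(277245 + \frac{2}{203}\right) \left(499884 - \frac{13}{23}\right) = \frac{56280737}{203} \cdot \frac{11497319}{23} = \frac{647077586844103}{4669}$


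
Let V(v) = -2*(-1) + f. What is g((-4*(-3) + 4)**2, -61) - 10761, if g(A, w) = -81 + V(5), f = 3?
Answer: -10837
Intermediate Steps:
V(v) = 5 (V(v) = -2*(-1) + 3 = 2 + 3 = 5)
g(A, w) = -76 (g(A, w) = -81 + 5 = -76)
g((-4*(-3) + 4)**2, -61) - 10761 = -76 - 10761 = -10837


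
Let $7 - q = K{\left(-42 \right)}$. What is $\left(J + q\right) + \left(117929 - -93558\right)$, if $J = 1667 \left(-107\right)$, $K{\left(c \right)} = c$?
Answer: $33167$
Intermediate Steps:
$q = 49$ ($q = 7 - -42 = 7 + 42 = 49$)
$J = -178369$
$\left(J + q\right) + \left(117929 - -93558\right) = \left(-178369 + 49\right) + \left(117929 - -93558\right) = -178320 + \left(117929 + 93558\right) = -178320 + 211487 = 33167$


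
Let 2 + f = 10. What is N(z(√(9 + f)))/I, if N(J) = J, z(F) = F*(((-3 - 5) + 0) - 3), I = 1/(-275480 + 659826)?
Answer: -4227806*√17 ≈ -1.7432e+7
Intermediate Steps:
f = 8 (f = -2 + 10 = 8)
I = 1/384346 ≈ 2.6018e-6
z(F) = -11*F (z(F) = F*((-8 + 0) - 3) = F*(-8 - 3) = F*(-11) = -11*F)
N(z(√(9 + f)))/I = (-11*√(9 + 8))/(1/384346) = -11*√17*384346 = -4227806*√17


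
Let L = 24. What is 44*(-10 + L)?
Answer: 616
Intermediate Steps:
44*(-10 + L) = 44*(-10 + 24) = 44*14 = 616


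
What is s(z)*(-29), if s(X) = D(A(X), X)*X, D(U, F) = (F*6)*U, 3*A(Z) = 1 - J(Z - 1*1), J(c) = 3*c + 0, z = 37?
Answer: 8496014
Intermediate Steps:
J(c) = 3*c
A(Z) = 4/3 - Z (A(Z) = (1 - 3*(Z - 1*1))/3 = (1 - 3*(Z - 1))/3 = (1 - 3*(-1 + Z))/3 = (1 - (-3 + 3*Z))/3 = (1 + (3 - 3*Z))/3 = (4 - 3*Z)/3 = 4/3 - Z)
D(U, F) = 6*F*U (D(U, F) = (6*F)*U = 6*F*U)
s(X) = 6*X²*(4/3 - X) (s(X) = (6*X*(4/3 - X))*X = 6*X²*(4/3 - X))
s(z)*(-29) = (37²*(8 - 6*37))*(-29) = (1369*(8 - 222))*(-29) = (1369*(-214))*(-29) = -292966*(-29) = 8496014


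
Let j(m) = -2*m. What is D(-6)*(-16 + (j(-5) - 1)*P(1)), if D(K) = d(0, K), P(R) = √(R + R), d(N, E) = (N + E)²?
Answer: -576 + 324*√2 ≈ -117.79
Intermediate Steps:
d(N, E) = (E + N)²
P(R) = √2*√R (P(R) = √(2*R) = √2*√R)
D(K) = K² (D(K) = (K + 0)² = K²)
D(-6)*(-16 + (j(-5) - 1)*P(1)) = (-6)²*(-16 + (-2*(-5) - 1)*(√2*√1)) = 36*(-16 + (10 - 1)*(√2*1)) = 36*(-16 + 9*√2) = -576 + 324*√2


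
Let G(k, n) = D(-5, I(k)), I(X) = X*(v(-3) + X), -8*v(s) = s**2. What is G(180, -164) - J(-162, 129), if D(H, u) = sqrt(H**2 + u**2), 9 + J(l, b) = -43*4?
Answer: 181 + 5*sqrt(165868645)/2 ≈ 32379.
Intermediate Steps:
J(l, b) = -181 (J(l, b) = -9 - 43*4 = -9 - 172 = -181)
v(s) = -s**2/8
I(X) = X*(-9/8 + X) (I(X) = X*(-1/8*(-3)**2 + X) = X*(-1/8*9 + X) = X*(-9/8 + X))
G(k, n) = sqrt(25 + k**2*(-9 + 8*k)**2/64) (G(k, n) = sqrt((-5)**2 + (k*(-9 + 8*k)/8)**2) = sqrt(25 + k**2*(-9 + 8*k)**2/64))
G(180, -164) - J(-162, 129) = sqrt(1600 + 180**2*(-9 + 8*180)**2)/8 - 1*(-181) = sqrt(1600 + 32400*(-9 + 1440)**2)/8 + 181 = sqrt(1600 + 32400*1431**2)/8 + 181 = sqrt(1600 + 32400*2047761)/8 + 181 = sqrt(1600 + 66347456400)/8 + 181 = sqrt(66347458000)/8 + 181 = (20*sqrt(165868645))/8 + 181 = 5*sqrt(165868645)/2 + 181 = 181 + 5*sqrt(165868645)/2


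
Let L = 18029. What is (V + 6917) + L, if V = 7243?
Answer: 32189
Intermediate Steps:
(V + 6917) + L = (7243 + 6917) + 18029 = 14160 + 18029 = 32189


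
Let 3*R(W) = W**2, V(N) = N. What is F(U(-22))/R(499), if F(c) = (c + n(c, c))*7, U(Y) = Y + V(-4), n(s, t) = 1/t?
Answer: -14217/6474026 ≈ -0.0021960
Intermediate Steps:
U(Y) = -4 + Y (U(Y) = Y - 4 = -4 + Y)
F(c) = 7*c + 7/c (F(c) = (c + 1/c)*7 = 7*c + 7/c)
R(W) = W**2/3
F(U(-22))/R(499) = (7*(-4 - 22) + 7/(-4 - 22))/(((1/3)*499**2)) = (7*(-26) + 7/(-26))/(((1/3)*249001)) = (-182 + 7*(-1/26))/(249001/3) = (-182 - 7/26)*(3/249001) = -4739/26*3/249001 = -14217/6474026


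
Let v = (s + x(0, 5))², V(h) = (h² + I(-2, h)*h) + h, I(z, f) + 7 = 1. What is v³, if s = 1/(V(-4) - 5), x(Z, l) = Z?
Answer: 1/887503681 ≈ 1.1268e-9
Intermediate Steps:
I(z, f) = -6 (I(z, f) = -7 + 1 = -6)
V(h) = h² - 5*h (V(h) = (h² - 6*h) + h = h² - 5*h)
s = 1/31 (s = 1/(-4*(-5 - 4) - 5) = 1/(-4*(-9) - 5) = 1/(36 - 5) = 1/31 ≈ 0.032258)
v = 1/961 (v = (1/31 + 0)² = (1/31)² = 1/961 ≈ 0.0010406)
v³ = (1/961)³ = 1/887503681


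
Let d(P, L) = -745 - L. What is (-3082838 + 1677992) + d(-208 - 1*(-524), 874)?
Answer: -1406465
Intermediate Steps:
(-3082838 + 1677992) + d(-208 - 1*(-524), 874) = (-3082838 + 1677992) + (-745 - 1*874) = -1404846 + (-745 - 874) = -1404846 - 1619 = -1406465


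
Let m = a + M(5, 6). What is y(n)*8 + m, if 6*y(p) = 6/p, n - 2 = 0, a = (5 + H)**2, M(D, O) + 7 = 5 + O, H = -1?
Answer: 24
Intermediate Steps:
M(D, O) = -2 + O (M(D, O) = -7 + (5 + O) = -2 + O)
a = 16 (a = (5 - 1)**2 = 4**2 = 16)
m = 20 (m = 16 + (-2 + 6) = 16 + 4 = 20)
n = 2 (n = 2 + 0 = 2)
y(p) = 1/p (y(p) = (6/p)/6 = 1/p)
y(n)*8 + m = 8/2 + 20 = (1/2)*8 + 20 = 4 + 20 = 24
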